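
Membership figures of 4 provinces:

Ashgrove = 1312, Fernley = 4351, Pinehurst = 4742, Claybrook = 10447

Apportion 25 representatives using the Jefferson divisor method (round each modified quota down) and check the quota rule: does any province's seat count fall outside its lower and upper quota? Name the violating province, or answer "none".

Standard quotas: Ashgrove 1.573, Fernley 5.217, Pinehurst 5.685, Claybrook 12.525.
Jefferson allocation: Ashgrove 1, Fernley 5, Pinehurst 6, Claybrook 13.
Every allocation lies between the lower and upper quota.

none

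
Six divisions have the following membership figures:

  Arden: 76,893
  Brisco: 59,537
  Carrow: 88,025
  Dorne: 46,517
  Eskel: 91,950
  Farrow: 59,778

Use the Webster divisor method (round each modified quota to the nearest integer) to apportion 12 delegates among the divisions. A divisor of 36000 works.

Arden 2, Brisco 2, Carrow 2, Dorne 1, Eskel 3, Farrow 2

With modified divisor 36000: modified quotas Arden 2.136, Brisco 1.654, Carrow 2.445, Dorne 1.292, Eskel 2.554, Farrow 1.661.
Rounding to the nearest integer: Arden 2, Brisco 2, Carrow 2, Dorne 1, Eskel 3, Farrow 2 (total 12).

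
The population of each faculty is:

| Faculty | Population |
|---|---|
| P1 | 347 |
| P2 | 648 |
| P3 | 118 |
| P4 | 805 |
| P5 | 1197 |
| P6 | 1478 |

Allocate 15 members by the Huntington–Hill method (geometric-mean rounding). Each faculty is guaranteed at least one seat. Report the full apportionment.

With divisor 330: modified quotas P1 1.052, P2 1.964, P3 0.358, P4 2.439, P5 3.627, P6 4.479.
Geometric-mean thresholds: P1 √(1·2)=1.414, P2 √(1·2)=1.414, P3 (min 1), P4 √(2·3)=2.449, P5 √(3·4)=3.464, P6 √(4·5)=4.472.
Each quota rounded against its threshold gives P1 1, P2 2, P3 1, P4 2, P5 4, P6 5 (total 15).

P1: 1; P2: 2; P3: 1; P4: 2; P5: 4; P6: 5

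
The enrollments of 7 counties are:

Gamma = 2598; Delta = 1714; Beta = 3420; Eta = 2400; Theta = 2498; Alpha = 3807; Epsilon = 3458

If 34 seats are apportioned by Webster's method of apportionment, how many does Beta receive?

Standard divisor 19895/34 ≈ 585.147; standard quotas: Gamma 4.440, Delta 2.929, Beta 5.845, Eta 4.102, Theta 4.269, Alpha 6.506, Epsilon 5.910.
Rounding to the nearest integer gives Gamma 4, Delta 3, Beta 6, Eta 4, Theta 4, Alpha 7, Epsilon 6 — total 34, matching the house size, so no adjustment is needed.
Beta receives 6.

6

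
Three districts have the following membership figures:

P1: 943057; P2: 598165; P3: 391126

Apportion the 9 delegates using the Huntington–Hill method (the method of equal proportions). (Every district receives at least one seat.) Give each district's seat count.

With divisor 227537: modified quotas P1 4.145, P2 2.629, P3 1.719.
Geometric-mean thresholds: P1 √(4·5)=4.472, P2 √(2·3)=2.449, P3 √(1·2)=1.414.
Each quota rounded against its threshold gives P1 4, P2 3, P3 2 (total 9).

P1=4, P2=3, P3=2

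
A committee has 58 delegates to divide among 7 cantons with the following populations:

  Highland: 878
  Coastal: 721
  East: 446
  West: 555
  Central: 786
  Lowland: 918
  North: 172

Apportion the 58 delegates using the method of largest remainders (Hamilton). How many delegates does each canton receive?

Standard divisor: 4476 ÷ 58 ≈ 77.172.
Standard quotas: Highland 11.377, Coastal 9.343, East 5.779, West 7.192, Central 10.185, Lowland 11.895, North 2.229.
Lower quotas: Highland 11, Coastal 9, East 5, West 7, Central 10, Lowland 11, North 2 (sum 55, leaving 3 seats).
Remainders in descending order: Lowland 0.895, East 0.779, Highland 0.377, Coastal 0.343, North 0.229, West 0.192, Central 0.185.
Largest remainders: Lowland, East, Highland receive the extra seats.

Highland: 12; Coastal: 9; East: 6; West: 7; Central: 10; Lowland: 12; North: 2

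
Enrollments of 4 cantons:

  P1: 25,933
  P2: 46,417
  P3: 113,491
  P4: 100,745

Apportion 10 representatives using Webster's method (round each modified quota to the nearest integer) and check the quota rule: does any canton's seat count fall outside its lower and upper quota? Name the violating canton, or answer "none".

none

Standard quotas: P1 0.905, P2 1.620, P3 3.960, P4 3.515.
Webster allocation: P1 1, P2 2, P3 4, P4 3.
Every allocation lies between the lower and upper quota.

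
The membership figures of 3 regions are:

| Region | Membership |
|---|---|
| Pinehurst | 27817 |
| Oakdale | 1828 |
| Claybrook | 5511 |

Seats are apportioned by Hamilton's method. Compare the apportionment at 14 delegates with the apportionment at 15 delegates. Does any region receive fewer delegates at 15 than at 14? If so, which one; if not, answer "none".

At 14 seats: Pinehurst 11, Oakdale 1, Claybrook 2.
At 15 seats: Pinehurst 12, Oakdale 1, Claybrook 2.
No region's allocation decreased.

none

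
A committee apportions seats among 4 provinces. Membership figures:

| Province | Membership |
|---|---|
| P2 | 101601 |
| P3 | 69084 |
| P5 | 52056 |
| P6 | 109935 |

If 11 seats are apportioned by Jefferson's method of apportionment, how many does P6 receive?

Standard divisor 332676/11 ≈ 30243.273; standard quotas: P2 3.359, P3 2.284, P5 1.721, P6 3.635.
Rounding down gives 3, 2, 1, 3 = 9 seats, so the divisor must be adjusted.
With modified divisor 25700: modified quotas P2 3.953, P3 2.688, P5 2.026, P6 4.278.
Rounding down: P2 3, P3 2, P5 2, P6 4 (total 11).
P6 receives 4.

4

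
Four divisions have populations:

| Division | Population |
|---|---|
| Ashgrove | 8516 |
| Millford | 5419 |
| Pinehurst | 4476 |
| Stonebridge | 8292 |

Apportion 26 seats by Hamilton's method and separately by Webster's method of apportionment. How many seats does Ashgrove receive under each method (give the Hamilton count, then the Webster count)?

Hamilton: Ashgrove 8, Millford 5, Pinehurst 5, Stonebridge 8.
Webster: Ashgrove 9, Millford 5, Pinehurst 4, Stonebridge 8.
Ashgrove gets 8 under Hamilton and 9 under Webster.

8 and 9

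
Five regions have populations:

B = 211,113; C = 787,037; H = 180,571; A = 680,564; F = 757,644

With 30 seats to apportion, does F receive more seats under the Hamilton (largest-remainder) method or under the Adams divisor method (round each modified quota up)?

Hamilton

Hamilton: B 2, C 9, H 2, A 8, F 9.
Adams: B 3, C 9, H 2, A 8, F 8.
F gets 9 under Hamilton and 8 under Adams.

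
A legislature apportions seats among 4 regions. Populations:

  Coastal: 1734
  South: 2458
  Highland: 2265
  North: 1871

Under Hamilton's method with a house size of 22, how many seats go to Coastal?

Standard divisor: 8328 ÷ 22 ≈ 378.545.
Standard quotas: Coastal 4.581, South 6.493, Highland 5.983, North 4.943.
Lower quotas: Coastal 4, South 6, Highland 5, North 4 (sum 19, leaving 3 seats).
Remainders in descending order: Highland 0.983, North 0.943, Coastal 0.581, South 0.493.
The surplus seats go to Highland, North, Coastal.
Coastal receives 5.

5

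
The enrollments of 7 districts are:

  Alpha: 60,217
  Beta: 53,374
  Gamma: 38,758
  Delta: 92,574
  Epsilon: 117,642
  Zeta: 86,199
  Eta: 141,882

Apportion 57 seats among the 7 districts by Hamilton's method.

Standard divisor: 590646 ÷ 57 ≈ 10362.211.
Standard quotas: Alpha 5.8112, Beta 5.1508, Gamma 3.7403, Delta 8.9338, Epsilon 11.3530, Zeta 8.3186, Eta 13.6923.
Lower quotas: Alpha 5, Beta 5, Gamma 3, Delta 8, Epsilon 11, Zeta 8, Eta 13 (sum 53, leaving 4 seats).
Remainders in descending order: Delta 0.9338, Alpha 0.8112, Gamma 0.7403, Eta 0.6923, Epsilon 0.3530, Zeta 0.3186, Beta 0.1508.
Largest remainders: Delta, Alpha, Gamma, Eta receive the extra seats.

Alpha=6; Beta=5; Gamma=4; Delta=9; Epsilon=11; Zeta=8; Eta=14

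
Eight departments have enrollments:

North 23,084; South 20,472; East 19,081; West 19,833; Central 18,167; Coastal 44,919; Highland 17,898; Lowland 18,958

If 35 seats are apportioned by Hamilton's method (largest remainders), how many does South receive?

The standard divisor is 182412/35 ≈ 5211.771.
Standard quotas: North 4.4292, South 3.9280, East 3.6611, West 3.8054, Central 3.4858, Coastal 8.6188, Highland 3.4341, Lowland 3.6375.
Lower quotas: North 4, South 3, East 3, West 3, Central 3, Coastal 8, Highland 3, Lowland 3 (sum 30, leaving 5 seats).
Remainders in descending order: South 0.9280, West 0.8054, East 0.6611, Lowland 0.6375, Coastal 0.6188, Central 0.4858, Highland 0.4341, North 0.4292.
Largest remainders: South, West, East, Lowland, Coastal receive the extra seats.
South receives 4.

4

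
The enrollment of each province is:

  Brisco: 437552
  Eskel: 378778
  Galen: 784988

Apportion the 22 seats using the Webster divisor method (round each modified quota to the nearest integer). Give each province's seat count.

Brisco: 6, Eskel: 5, Galen: 11

Standard divisor 1601318/22 ≈ 72787.182; standard quotas: Brisco 6.011, Eskel 5.204, Galen 10.785.
Rounding to the nearest integer gives Brisco 6, Eskel 5, Galen 11 — total 22, matching the house size, so no adjustment is needed.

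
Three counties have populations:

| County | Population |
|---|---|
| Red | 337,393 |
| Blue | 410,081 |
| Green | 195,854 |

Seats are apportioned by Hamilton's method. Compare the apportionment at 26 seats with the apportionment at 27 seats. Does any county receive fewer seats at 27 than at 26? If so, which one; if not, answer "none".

At 26 seats: Red 9, Blue 11, Green 6.
At 27 seats: Red 10, Blue 12, Green 5.
Green drops from 6 to 5.

Green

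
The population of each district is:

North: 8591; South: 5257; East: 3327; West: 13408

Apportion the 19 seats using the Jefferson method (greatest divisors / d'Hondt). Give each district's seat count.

North=5, South=3, East=2, West=9

Standard divisor 30583/19 ≈ 1609.632; standard quotas: North 5.337, South 3.266, East 2.067, West 8.330.
Rounding down gives 5, 3, 2, 8 = 18 seats, so the divisor must be adjusted.
With modified divisor 1460: modified quotas North 5.884, South 3.601, East 2.279, West 9.184.
Rounding down: North 5, South 3, East 2, West 9 (total 19).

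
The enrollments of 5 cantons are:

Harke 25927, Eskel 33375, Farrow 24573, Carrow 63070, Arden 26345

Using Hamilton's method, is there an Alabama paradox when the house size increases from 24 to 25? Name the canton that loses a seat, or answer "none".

At 24 seats: Harke 3, Eskel 5, Farrow 3, Carrow 9, Arden 4.
At 25 seats: Harke 4, Eskel 5, Farrow 3, Carrow 9, Arden 4.
No canton's allocation decreased.

none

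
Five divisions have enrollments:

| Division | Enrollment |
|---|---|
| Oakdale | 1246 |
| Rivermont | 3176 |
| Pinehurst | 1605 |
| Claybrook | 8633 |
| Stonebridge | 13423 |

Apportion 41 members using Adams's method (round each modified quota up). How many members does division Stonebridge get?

Standard divisor 28083/41 ≈ 684.951; standard quotas: Oakdale 1.819, Rivermont 4.637, Pinehurst 2.343, Claybrook 12.604, Stonebridge 19.597.
Rounding up gives 2, 5, 3, 13, 20 = 43 seats, so the divisor must be adjusted.
With modified divisor 730: modified quotas Oakdale 1.707, Rivermont 4.351, Pinehurst 2.199, Claybrook 11.826, Stonebridge 18.388.
Rounding up: Oakdale 2, Rivermont 5, Pinehurst 3, Claybrook 12, Stonebridge 19 (total 41).
Stonebridge receives 19.

19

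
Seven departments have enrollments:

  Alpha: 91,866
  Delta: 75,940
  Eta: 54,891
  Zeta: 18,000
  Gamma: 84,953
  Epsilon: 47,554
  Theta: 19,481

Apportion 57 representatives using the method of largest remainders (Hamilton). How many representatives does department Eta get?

8

The standard divisor is 392685/57 ≈ 6889.211.
Standard quotas: Alpha 13.3348, Delta 11.0230, Eta 7.9677, Zeta 2.6128, Gamma 12.3313, Epsilon 6.9027, Theta 2.8278.
Lower quotas: Alpha 13, Delta 11, Eta 7, Zeta 2, Gamma 12, Epsilon 6, Theta 2 (sum 53, leaving 4 seats).
Remainders in descending order: Eta 0.9677, Epsilon 0.9027, Theta 0.8278, Zeta 0.6128, Alpha 0.3348, Gamma 0.3313, Delta 0.0230.
The surplus seats go to Eta, Epsilon, Theta, Zeta.
Eta receives 8.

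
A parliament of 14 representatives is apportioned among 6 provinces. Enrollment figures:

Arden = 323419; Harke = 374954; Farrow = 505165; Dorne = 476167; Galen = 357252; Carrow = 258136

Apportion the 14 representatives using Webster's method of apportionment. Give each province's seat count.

Standard divisor 2295093/14 ≈ 163935.214; standard quotas: Arden 1.973, Harke 2.287, Farrow 3.081, Dorne 2.905, Galen 2.179, Carrow 1.575.
Rounding to the nearest integer gives Arden 2, Harke 2, Farrow 3, Dorne 3, Galen 2, Carrow 2 — total 14, matching the house size, so no adjustment is needed.

Arden 2, Harke 2, Farrow 3, Dorne 3, Galen 2, Carrow 2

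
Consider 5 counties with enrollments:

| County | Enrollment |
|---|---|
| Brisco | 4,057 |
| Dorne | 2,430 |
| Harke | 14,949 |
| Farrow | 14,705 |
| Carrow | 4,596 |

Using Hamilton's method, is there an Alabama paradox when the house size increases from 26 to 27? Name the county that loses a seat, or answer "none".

At 26 seats: Brisco 3, Dorne 2, Harke 9, Farrow 9, Carrow 3.
At 27 seats: Brisco 3, Dorne 1, Harke 10, Farrow 10, Carrow 3.
Dorne drops from 2 to 1.

Dorne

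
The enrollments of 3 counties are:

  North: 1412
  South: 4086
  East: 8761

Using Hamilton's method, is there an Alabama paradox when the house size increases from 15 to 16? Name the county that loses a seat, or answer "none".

North

At 15 seats: North 2, South 4, East 9.
At 16 seats: North 1, South 5, East 10.
North drops from 2 to 1.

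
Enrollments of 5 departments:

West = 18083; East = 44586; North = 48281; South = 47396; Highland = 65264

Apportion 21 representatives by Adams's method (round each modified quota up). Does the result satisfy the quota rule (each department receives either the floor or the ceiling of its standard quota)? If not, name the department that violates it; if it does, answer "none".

none

Standard quotas: West 1.698, East 4.187, North 4.534, South 4.451, Highland 6.129.
Adams allocation: West 2, East 4, North 5, South 4, Highland 6.
Every allocation lies between the lower and upper quota.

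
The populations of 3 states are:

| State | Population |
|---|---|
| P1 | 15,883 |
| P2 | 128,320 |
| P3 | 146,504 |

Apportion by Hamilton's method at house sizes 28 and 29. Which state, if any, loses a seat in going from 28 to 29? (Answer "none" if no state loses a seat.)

P1

At 28 seats: P1 2, P2 12, P3 14.
At 29 seats: P1 1, P2 13, P3 15.
P1 drops from 2 to 1.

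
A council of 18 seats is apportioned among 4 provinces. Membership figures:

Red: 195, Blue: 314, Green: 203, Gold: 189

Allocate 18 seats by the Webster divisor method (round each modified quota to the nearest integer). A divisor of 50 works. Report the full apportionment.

Red 4, Blue 6, Green 4, Gold 4

With modified divisor 50: modified quotas Red 3.900, Blue 6.280, Green 4.060, Gold 3.780.
Rounding to the nearest integer: Red 4, Blue 6, Green 4, Gold 4 (total 18).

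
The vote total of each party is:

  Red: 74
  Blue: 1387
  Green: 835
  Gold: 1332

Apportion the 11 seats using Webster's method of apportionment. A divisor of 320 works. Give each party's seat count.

Red: 0, Blue: 4, Green: 3, Gold: 4

With modified divisor 320: modified quotas Red 0.231, Blue 4.334, Green 2.609, Gold 4.162.
Rounding to the nearest integer: Red 0, Blue 4, Green 3, Gold 4 (total 11).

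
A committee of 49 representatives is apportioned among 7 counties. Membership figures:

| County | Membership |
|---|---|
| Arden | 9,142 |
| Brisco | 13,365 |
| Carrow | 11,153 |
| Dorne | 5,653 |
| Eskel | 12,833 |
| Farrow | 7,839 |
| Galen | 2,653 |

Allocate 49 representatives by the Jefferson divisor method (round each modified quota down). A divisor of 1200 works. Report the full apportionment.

Arden 7, Brisco 11, Carrow 9, Dorne 4, Eskel 10, Farrow 6, Galen 2

With modified divisor 1200: modified quotas Arden 7.618, Brisco 11.137, Carrow 9.294, Dorne 4.711, Eskel 10.694, Farrow 6.532, Galen 2.211.
Rounding down: Arden 7, Brisco 11, Carrow 9, Dorne 4, Eskel 10, Farrow 6, Galen 2 (total 49).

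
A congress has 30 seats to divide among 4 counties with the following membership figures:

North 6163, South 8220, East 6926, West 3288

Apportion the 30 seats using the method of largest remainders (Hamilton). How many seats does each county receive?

North 8; South 10; East 8; West 4

Standard divisor: 24597 ÷ 30 ≈ 819.9.
Standard quotas: North 7.5168, South 10.0256, East 8.4474, West 4.0102.
Lower quotas: North 7, South 10, East 8, West 4 (sum 29, leaving 1 seat).
Remainders in descending order: North 0.5168, East 0.4474, South 0.0256, West 0.0102.
The surplus seat goes to North.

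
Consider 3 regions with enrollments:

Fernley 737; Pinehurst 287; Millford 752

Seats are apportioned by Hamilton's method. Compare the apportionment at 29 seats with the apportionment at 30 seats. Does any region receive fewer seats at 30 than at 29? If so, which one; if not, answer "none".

none

At 29 seats: Fernley 12, Pinehurst 5, Millford 12.
At 30 seats: Fernley 12, Pinehurst 5, Millford 13.
No region's allocation decreased.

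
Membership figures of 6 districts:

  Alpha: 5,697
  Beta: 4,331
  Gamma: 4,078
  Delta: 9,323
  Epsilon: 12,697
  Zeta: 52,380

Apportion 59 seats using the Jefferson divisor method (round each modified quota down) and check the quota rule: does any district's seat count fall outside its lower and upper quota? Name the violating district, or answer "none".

Standard quotas: Alpha 3.798, Beta 2.887, Gamma 2.718, Delta 6.215, Epsilon 8.464, Zeta 34.918.
Jefferson allocation: Alpha 4, Beta 3, Gamma 2, Delta 6, Epsilon 8, Zeta 36.
Zeta has quota 34.918 (lower 34, upper 35) but receives 36 — outside the quota interval.

Zeta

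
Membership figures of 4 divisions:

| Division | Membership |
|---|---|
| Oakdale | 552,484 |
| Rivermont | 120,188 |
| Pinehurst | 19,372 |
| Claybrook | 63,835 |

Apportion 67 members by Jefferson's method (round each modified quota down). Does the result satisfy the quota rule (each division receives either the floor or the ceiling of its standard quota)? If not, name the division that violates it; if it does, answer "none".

Oakdale

Standard quotas: Oakdale 48.971, Rivermont 10.653, Pinehurst 1.717, Claybrook 5.658.
Jefferson allocation: Oakdale 50, Rivermont 11, Pinehurst 1, Claybrook 5.
Oakdale has quota 48.971 (lower 48, upper 49) but receives 50 — outside the quota interval.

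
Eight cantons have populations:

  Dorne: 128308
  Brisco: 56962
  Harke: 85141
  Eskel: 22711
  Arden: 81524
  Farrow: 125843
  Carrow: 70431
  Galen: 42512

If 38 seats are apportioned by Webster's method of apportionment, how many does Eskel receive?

Standard divisor 613432/38 ≈ 16142.947; standard quotas: Dorne 7.948, Brisco 3.529, Harke 5.274, Eskel 1.407, Arden 5.050, Farrow 7.796, Carrow 4.363, Galen 2.633.
Rounding to the nearest integer gives Dorne 8, Brisco 4, Harke 5, Eskel 1, Arden 5, Farrow 8, Carrow 4, Galen 3 — total 38, matching the house size, so no adjustment is needed.
Eskel receives 1.

1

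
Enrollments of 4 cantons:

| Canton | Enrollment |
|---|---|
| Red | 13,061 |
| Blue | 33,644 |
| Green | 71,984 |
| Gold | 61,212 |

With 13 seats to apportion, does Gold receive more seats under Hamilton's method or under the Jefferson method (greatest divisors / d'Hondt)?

Jefferson

Hamilton: Red 1, Blue 3, Green 5, Gold 4.
Jefferson: Red 1, Blue 2, Green 5, Gold 5.
Gold gets 4 under Hamilton and 5 under Jefferson.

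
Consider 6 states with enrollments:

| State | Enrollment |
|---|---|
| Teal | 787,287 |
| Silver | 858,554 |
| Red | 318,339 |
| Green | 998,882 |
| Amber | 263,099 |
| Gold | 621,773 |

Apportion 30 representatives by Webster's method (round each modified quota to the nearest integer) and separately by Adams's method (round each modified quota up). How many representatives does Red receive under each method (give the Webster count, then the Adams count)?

Webster: Teal 6, Silver 7, Red 2, Green 8, Amber 2, Gold 5.
Adams: Teal 6, Silver 7, Red 3, Green 7, Amber 2, Gold 5.
Red gets 2 under Webster and 3 under Adams.

2 and 3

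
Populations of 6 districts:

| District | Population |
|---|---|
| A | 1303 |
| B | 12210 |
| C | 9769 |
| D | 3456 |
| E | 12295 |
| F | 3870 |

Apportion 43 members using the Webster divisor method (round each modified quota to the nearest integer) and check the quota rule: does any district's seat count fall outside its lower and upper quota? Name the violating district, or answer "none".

none

Standard quotas: A 1.306, B 12.238, C 9.791, D 3.464, E 12.323, F 3.879.
Webster allocation: A 1, B 12, C 10, D 4, E 12, F 4.
Every allocation lies between the lower and upper quota.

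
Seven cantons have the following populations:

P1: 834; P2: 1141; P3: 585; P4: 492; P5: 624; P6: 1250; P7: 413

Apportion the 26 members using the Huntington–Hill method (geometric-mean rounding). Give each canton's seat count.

With divisor 205: modified quotas P1 4.068, P2 5.566, P3 2.854, P4 2.400, P5 3.044, P6 6.098, P7 2.015.
Geometric-mean thresholds: P1 √(4·5)=4.472, P2 √(5·6)=5.477, P3 √(2·3)=2.449, P4 √(2·3)=2.449, P5 √(3·4)=3.464, P6 √(6·7)=6.481, P7 √(2·3)=2.449.
Each quota rounded against its threshold gives P1 4, P2 6, P3 3, P4 2, P5 3, P6 6, P7 2 (total 26).

P1=4; P2=6; P3=3; P4=2; P5=3; P6=6; P7=2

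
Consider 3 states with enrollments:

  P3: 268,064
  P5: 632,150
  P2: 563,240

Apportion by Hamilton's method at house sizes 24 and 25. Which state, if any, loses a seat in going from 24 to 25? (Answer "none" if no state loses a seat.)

At 24 seats: P3 5, P5 10, P2 9.
At 25 seats: P3 4, P5 11, P2 10.
P3 drops from 5 to 4.

P3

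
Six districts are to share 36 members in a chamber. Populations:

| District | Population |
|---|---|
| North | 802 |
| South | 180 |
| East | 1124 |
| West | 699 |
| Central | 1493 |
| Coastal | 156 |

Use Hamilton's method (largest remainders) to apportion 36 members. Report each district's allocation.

North=7, South=1, East=9, West=6, Central=12, Coastal=1

Standard divisor: 4454 ÷ 36 ≈ 123.722.
Standard quotas: North 6.482, South 1.455, East 9.085, West 5.650, Central 12.067, Coastal 1.261.
Lower quotas: North 6, South 1, East 9, West 5, Central 12, Coastal 1 (sum 34, leaving 2 seats).
Remainders in descending order: West 0.650, North 0.482, South 0.455, Coastal 0.261, East 0.085, Central 0.067.
The surplus seats go to West, North.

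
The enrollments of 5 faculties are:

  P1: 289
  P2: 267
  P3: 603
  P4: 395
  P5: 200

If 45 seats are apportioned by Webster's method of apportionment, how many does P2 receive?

Standard divisor 1754/45 ≈ 38.978; standard quotas: P1 7.414, P2 6.850, P3 15.470, P4 10.134, P5 5.131.
Rounding to the nearest integer gives 7, 7, 15, 10, 5 = 44 seats, so the divisor must be adjusted.
With modified divisor 38.7: modified quotas P1 7.468, P2 6.899, P3 15.581, P4 10.207, P5 5.168.
Rounding to the nearest integer: P1 7, P2 7, P3 16, P4 10, P5 5 (total 45).
P2 receives 7.

7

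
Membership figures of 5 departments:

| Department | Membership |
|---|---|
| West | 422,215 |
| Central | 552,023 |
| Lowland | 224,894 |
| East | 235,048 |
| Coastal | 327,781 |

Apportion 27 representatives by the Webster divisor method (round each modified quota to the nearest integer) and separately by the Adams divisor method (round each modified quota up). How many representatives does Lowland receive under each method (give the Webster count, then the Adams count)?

3 and 4

Webster: West 7, Central 8, Lowland 3, East 4, Coastal 5.
Adams: West 6, Central 8, Lowland 4, East 4, Coastal 5.
Lowland gets 3 under Webster and 4 under Adams.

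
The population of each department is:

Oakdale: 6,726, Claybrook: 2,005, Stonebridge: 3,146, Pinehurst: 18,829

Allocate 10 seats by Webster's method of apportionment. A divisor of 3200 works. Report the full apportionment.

Oakdale 2, Claybrook 1, Stonebridge 1, Pinehurst 6

With modified divisor 3200: modified quotas Oakdale 2.102, Claybrook 0.627, Stonebridge 0.983, Pinehurst 5.884.
Rounding to the nearest integer: Oakdale 2, Claybrook 1, Stonebridge 1, Pinehurst 6 (total 10).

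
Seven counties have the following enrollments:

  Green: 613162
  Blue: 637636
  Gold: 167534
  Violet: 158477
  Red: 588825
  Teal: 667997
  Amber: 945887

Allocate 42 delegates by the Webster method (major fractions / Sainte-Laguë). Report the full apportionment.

Standard divisor 3779518/42 ≈ 89988.524; standard quotas: Green 6.814, Blue 7.086, Gold 1.862, Violet 1.761, Red 6.543, Teal 7.423, Amber 10.511.
Rounding to the nearest integer gives 7, 7, 2, 2, 7, 7, 11 = 43 seats, so the divisor must be adjusted.
With modified divisor 90300: modified quotas Green 6.790, Blue 7.061, Gold 1.855, Violet 1.755, Red 6.521, Teal 7.398, Amber 10.475.
Rounding to the nearest integer: Green 7, Blue 7, Gold 2, Violet 2, Red 7, Teal 7, Amber 10 (total 42).

Green=7, Blue=7, Gold=2, Violet=2, Red=7, Teal=7, Amber=10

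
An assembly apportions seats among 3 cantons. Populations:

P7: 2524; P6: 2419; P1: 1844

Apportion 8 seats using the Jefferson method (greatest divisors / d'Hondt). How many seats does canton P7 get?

3

Standard divisor 6787/8 ≈ 848.375; standard quotas: P7 2.975, P6 2.851, P1 2.174.
Rounding down gives 2, 2, 2 = 6 seats, so the divisor must be adjusted.
With modified divisor 700: modified quotas P7 3.606, P6 3.456, P1 2.634.
Rounding down: P7 3, P6 3, P1 2 (total 8).
P7 receives 3.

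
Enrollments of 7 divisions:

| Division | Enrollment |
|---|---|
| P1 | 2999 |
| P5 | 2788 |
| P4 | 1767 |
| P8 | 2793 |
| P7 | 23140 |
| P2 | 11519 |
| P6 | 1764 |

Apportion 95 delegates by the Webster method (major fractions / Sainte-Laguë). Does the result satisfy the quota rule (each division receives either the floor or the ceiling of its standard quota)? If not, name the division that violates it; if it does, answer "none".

Standard quotas: P1 6.092, P5 5.663, P4 3.589, P8 5.673, P7 47.002, P2 23.398, P6 3.583.
Webster allocation: P1 6, P5 6, P4 4, P8 6, P7 46, P2 23, P6 4.
P7 has quota 47.002 (lower 47, upper 48) but receives 46 — outside the quota interval.

P7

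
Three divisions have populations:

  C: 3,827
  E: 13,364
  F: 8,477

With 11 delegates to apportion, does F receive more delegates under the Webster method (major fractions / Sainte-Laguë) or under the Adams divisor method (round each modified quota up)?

Adams

Webster: C 2, E 6, F 3.
Adams: C 2, E 5, F 4.
F gets 3 under Webster and 4 under Adams.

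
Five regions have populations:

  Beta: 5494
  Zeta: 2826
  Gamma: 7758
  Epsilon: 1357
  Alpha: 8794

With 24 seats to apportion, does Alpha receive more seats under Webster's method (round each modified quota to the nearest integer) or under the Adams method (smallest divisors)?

Webster: Beta 5, Zeta 3, Gamma 7, Epsilon 1, Alpha 8.
Adams: Beta 5, Zeta 3, Gamma 7, Epsilon 2, Alpha 7.
Alpha gets 8 under Webster and 7 under Adams.

Webster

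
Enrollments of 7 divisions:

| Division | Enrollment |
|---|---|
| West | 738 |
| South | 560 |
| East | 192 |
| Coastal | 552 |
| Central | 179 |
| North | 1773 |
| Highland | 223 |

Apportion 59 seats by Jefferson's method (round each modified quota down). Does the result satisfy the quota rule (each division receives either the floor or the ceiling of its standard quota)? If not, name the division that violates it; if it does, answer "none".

Standard quotas: West 10.325, South 7.835, East 2.686, Coastal 7.723, Central 2.504, North 24.806, Highland 3.120.
Jefferson allocation: West 10, South 8, East 2, Coastal 8, Central 2, North 26, Highland 3.
North has quota 24.806 (lower 24, upper 25) but receives 26 — outside the quota interval.

North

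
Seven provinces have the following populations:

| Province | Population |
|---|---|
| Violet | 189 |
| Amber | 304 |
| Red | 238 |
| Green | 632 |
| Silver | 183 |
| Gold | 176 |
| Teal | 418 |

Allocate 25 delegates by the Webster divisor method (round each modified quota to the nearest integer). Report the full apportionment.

Standard divisor 2140/25 ≈ 85.6; standard quotas: Violet 2.208, Amber 3.551, Red 2.780, Green 7.383, Silver 2.138, Gold 2.056, Teal 4.883.
Rounding to the nearest integer gives Violet 2, Amber 4, Red 3, Green 7, Silver 2, Gold 2, Teal 5 — total 25, matching the house size, so no adjustment is needed.

Violet 2, Amber 4, Red 3, Green 7, Silver 2, Gold 2, Teal 5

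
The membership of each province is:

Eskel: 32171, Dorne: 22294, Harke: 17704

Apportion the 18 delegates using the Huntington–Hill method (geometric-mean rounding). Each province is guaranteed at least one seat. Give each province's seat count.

With divisor 4015: modified quotas Eskel 8.013, Dorne 5.553, Harke 4.409.
Geometric-mean thresholds: Eskel √(8·9)=8.485, Dorne √(5·6)=5.477, Harke √(4·5)=4.472.
Each quota rounded against its threshold gives Eskel 8, Dorne 6, Harke 4 (total 18).

Eskel 8, Dorne 6, Harke 4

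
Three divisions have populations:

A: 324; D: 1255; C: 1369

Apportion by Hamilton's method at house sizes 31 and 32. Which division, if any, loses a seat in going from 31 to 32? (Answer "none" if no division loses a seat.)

A

At 31 seats: A 4, D 13, C 14.
At 32 seats: A 3, D 14, C 15.
A drops from 4 to 3.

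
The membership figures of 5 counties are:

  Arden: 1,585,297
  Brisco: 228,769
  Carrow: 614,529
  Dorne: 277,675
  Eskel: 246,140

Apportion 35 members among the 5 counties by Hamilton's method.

The standard divisor is 2952410/35 ≈ 84354.571.
Standard quotas: Arden 18.7933, Brisco 2.7120, Carrow 7.2851, Dorne 3.2918, Eskel 2.9179.
Lower quotas: Arden 18, Brisco 2, Carrow 7, Dorne 3, Eskel 2 (sum 32, leaving 3 seats).
Remainders in descending order: Eskel 0.9179, Arden 0.7933, Brisco 0.7120, Dorne 0.2918, Carrow 0.2851.
The surplus seats go to Eskel, Arden, Brisco.

Arden=19; Brisco=3; Carrow=7; Dorne=3; Eskel=3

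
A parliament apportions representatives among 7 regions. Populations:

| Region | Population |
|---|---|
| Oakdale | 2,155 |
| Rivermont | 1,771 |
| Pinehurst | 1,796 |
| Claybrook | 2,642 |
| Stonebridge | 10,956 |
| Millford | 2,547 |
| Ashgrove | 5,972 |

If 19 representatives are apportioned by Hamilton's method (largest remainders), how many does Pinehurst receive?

Total 27839; standard divisor 27839/19 ≈ 1465.211.
Standard quotas: Oakdale 1.4708, Rivermont 1.2087, Pinehurst 1.2258, Claybrook 1.8032, Stonebridge 7.4774, Millford 1.7383, Ashgrove 4.0759.
Lower quotas: Oakdale 1, Rivermont 1, Pinehurst 1, Claybrook 1, Stonebridge 7, Millford 1, Ashgrove 4 (sum 16, leaving 3 seats).
Remainders in descending order: Claybrook 0.8032, Millford 0.7383, Stonebridge 0.4774, Oakdale 0.4708, Pinehurst 0.2258, Rivermont 0.2087, Ashgrove 0.0759.
The surplus seats go to Claybrook, Millford, Stonebridge.
Pinehurst receives 1.

1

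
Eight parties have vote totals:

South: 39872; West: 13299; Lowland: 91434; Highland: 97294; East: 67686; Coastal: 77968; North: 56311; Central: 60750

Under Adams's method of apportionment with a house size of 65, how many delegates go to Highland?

Standard divisor 504614/65 ≈ 7763.292; standard quotas: South 5.136, West 1.713, Lowland 11.778, Highland 12.533, East 8.719, Coastal 10.043, North 7.253, Central 7.825.
Rounding up gives 6, 2, 12, 13, 9, 11, 8, 8 = 69 seats, so the divisor must be adjusted.
With modified divisor 8200: modified quotas South 4.862, West 1.622, Lowland 11.150, Highland 11.865, East 8.254, Coastal 9.508, North 6.867, Central 7.409.
Rounding up: South 5, West 2, Lowland 12, Highland 12, East 9, Coastal 10, North 7, Central 8 (total 65).
Highland receives 12.

12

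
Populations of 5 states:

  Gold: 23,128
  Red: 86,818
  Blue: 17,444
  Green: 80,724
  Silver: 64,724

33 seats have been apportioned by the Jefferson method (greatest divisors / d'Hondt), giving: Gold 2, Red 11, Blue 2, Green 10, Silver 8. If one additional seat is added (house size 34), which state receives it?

Gold

Priority for the next seat is population ÷ (current seats + 1).
Priorities: Gold 7709.333, Red 7234.833, Blue 5814.667, Green 7338.545, Silver 7191.556.
Highest priority: Gold.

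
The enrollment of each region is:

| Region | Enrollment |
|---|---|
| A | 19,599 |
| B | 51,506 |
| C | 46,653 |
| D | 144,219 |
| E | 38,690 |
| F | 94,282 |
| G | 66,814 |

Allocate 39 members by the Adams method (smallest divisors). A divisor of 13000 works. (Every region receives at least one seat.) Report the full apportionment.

A 2, B 4, C 4, D 12, E 3, F 8, G 6

With modified divisor 13000: modified quotas A 1.508, B 3.962, C 3.589, D 11.094, E 2.976, F 7.252, G 5.140.
Rounding up: A 2, B 4, C 4, D 12, E 3, F 8, G 6 (total 39).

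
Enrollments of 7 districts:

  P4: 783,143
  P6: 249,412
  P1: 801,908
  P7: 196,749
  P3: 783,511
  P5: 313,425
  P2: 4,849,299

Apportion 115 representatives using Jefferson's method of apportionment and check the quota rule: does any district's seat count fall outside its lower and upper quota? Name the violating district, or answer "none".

P2

Standard quotas: P4 11.290, P6 3.595, P1 11.560, P7 2.836, P3 11.295, P5 4.518, P2 69.906.
Jefferson allocation: P4 11, P6 3, P1 12, P7 2, P3 11, P5 4, P2 72.
P2 has quota 69.906 (lower 69, upper 70) but receives 72 — outside the quota interval.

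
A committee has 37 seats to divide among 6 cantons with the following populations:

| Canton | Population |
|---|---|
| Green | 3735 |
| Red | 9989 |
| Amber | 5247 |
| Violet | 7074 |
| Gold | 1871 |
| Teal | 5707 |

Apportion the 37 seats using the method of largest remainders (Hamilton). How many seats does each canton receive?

Green=4, Red=11, Amber=6, Violet=8, Gold=2, Teal=6

Total 33623; standard divisor 33623/37 ≈ 908.73.
Standard quotas: Green 4.1101, Red 10.9923, Amber 5.7740, Violet 7.7845, Gold 2.0589, Teal 6.2802.
Lower quotas: Green 4, Red 10, Amber 5, Violet 7, Gold 2, Teal 6 (sum 34, leaving 3 seats).
Remainders in descending order: Red 0.9923, Violet 0.7845, Amber 0.7740, Teal 0.2802, Green 0.1101, Gold 0.0589.
The surplus seats go to Red, Violet, Amber.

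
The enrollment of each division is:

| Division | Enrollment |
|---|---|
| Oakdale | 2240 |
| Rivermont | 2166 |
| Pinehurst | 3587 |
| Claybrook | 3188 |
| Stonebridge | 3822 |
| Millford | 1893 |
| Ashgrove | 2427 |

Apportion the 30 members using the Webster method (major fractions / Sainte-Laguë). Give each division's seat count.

Oakdale 3, Rivermont 3, Pinehurst 6, Claybrook 5, Stonebridge 6, Millford 3, Ashgrove 4

Standard divisor 19323/30 ≈ 644.1; standard quotas: Oakdale 3.478, Rivermont 3.363, Pinehurst 5.569, Claybrook 4.950, Stonebridge 5.934, Millford 2.939, Ashgrove 3.768.
Rounding to the nearest integer gives Oakdale 3, Rivermont 3, Pinehurst 6, Claybrook 5, Stonebridge 6, Millford 3, Ashgrove 4 — total 30, matching the house size, so no adjustment is needed.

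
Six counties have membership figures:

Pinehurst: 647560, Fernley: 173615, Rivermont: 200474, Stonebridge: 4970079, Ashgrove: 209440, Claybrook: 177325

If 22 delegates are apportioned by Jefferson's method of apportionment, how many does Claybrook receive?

0

Standard divisor 6378493/22 ≈ 289931.5; standard quotas: Pinehurst 2.233, Fernley 0.599, Rivermont 0.691, Stonebridge 17.142, Ashgrove 0.722, Claybrook 0.612.
Rounding down gives 2, 0, 0, 17, 0, 0 = 19 seats, so the divisor must be adjusted.
With modified divisor 242600: modified quotas Pinehurst 2.669, Fernley 0.716, Rivermont 0.826, Stonebridge 20.487, Ashgrove 0.863, Claybrook 0.731.
Rounding down: Pinehurst 2, Fernley 0, Rivermont 0, Stonebridge 20, Ashgrove 0, Claybrook 0 (total 22).
Claybrook receives 0.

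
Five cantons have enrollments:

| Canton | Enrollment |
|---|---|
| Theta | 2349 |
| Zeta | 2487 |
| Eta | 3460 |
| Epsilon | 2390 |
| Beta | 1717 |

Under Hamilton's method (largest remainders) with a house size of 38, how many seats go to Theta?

The standard divisor is 12403/38 ≈ 326.395.
Standard quotas: Theta 7.197, Zeta 7.620, Eta 10.601, Epsilon 7.322, Beta 5.261.
Lower quotas: Theta 7, Zeta 7, Eta 10, Epsilon 7, Beta 5 (sum 36, leaving 2 seats).
Remainders in descending order: Zeta 0.620, Eta 0.601, Epsilon 0.322, Beta 0.261, Theta 0.197.
The surplus seats go to Zeta, Eta.
Theta receives 7.

7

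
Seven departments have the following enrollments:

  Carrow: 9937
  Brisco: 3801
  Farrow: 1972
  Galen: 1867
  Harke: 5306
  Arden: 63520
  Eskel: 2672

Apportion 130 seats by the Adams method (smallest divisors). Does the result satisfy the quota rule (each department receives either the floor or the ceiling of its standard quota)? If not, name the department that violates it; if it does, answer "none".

Arden

Standard quotas: Carrow 14.502, Brisco 5.547, Farrow 2.878, Galen 2.725, Harke 7.744, Arden 92.704, Eskel 3.900.
Adams allocation: Carrow 15, Brisco 6, Farrow 3, Galen 3, Harke 8, Arden 91, Eskel 4.
Arden has quota 92.704 (lower 92, upper 93) but receives 91 — outside the quota interval.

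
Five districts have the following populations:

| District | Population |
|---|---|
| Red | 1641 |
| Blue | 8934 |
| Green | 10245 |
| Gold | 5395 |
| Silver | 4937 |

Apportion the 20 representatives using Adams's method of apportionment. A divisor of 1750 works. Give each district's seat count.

With modified divisor 1750: modified quotas Red 0.938, Blue 5.105, Green 5.854, Gold 3.083, Silver 2.821.
Rounding up: Red 1, Blue 6, Green 6, Gold 4, Silver 3 (total 20).

Red 1, Blue 6, Green 6, Gold 4, Silver 3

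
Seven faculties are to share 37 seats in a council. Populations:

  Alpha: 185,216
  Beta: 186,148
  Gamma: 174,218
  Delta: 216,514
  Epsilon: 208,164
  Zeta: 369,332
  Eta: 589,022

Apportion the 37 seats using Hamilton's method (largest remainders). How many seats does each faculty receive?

The standard divisor is 1928614/37 ≈ 52124.703.
Standard quotas: Alpha 3.5533, Beta 3.5712, Gamma 3.3423, Delta 4.1538, Epsilon 3.9936, Zeta 7.0855, Eta 11.3002.
Lower quotas: Alpha 3, Beta 3, Gamma 3, Delta 4, Epsilon 3, Zeta 7, Eta 11 (sum 34, leaving 3 seats).
Remainders in descending order: Epsilon 0.9936, Beta 0.5712, Alpha 0.5533, Gamma 0.3423, Eta 0.3002, Delta 0.1538, Zeta 0.0855.
Largest remainders: Epsilon, Beta, Alpha receive the extra seats.

Alpha 4, Beta 4, Gamma 3, Delta 4, Epsilon 4, Zeta 7, Eta 11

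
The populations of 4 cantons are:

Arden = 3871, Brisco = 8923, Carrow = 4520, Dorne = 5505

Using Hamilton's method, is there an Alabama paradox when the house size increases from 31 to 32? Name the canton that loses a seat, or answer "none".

none

At 31 seats: Arden 5, Brisco 12, Carrow 6, Dorne 8.
At 32 seats: Arden 5, Brisco 13, Carrow 6, Dorne 8.
No canton's allocation decreased.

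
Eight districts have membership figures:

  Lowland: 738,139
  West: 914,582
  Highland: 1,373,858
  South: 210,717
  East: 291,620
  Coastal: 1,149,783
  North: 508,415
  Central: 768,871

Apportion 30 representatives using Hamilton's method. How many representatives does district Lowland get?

4

Total 5955985; standard divisor 5955985/30 ≈ 198532.833.
Standard quotas: Lowland 3.7180, West 4.6067, Highland 6.9201, South 1.0614, East 1.4689, Coastal 5.7914, North 2.5609, Central 3.8728.
Lower quotas: Lowland 3, West 4, Highland 6, South 1, East 1, Coastal 5, North 2, Central 3 (sum 25, leaving 5 seats).
Remainders in descending order: Highland 0.9201, Central 0.8728, Coastal 0.7914, Lowland 0.7180, West 0.6067, North 0.5609, East 0.4689, South 0.0614.
Largest remainders: Highland, Central, Coastal, Lowland, West receive the extra seats.
Lowland receives 4.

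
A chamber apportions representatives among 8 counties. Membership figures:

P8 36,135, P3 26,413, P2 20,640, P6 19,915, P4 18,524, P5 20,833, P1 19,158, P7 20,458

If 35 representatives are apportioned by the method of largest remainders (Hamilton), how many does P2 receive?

4

Total 182076; standard divisor 182076/35 ≈ 5202.171.
Standard quotas: P8 6.9461, P3 5.0773, P2 3.9676, P6 3.8282, P4 3.5608, P5 4.0047, P1 3.6827, P7 3.9326.
Lower quotas: P8 6, P3 5, P2 3, P6 3, P4 3, P5 4, P1 3, P7 3 (sum 30, leaving 5 seats).
Remainders in descending order: P2 0.9676, P8 0.9461, P7 0.9326, P6 0.8282, P1 0.6827, P4 0.5608, P3 0.0773, P5 0.0047.
The surplus seats go to P2, P8, P7, P6, P1.
P2 receives 4.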